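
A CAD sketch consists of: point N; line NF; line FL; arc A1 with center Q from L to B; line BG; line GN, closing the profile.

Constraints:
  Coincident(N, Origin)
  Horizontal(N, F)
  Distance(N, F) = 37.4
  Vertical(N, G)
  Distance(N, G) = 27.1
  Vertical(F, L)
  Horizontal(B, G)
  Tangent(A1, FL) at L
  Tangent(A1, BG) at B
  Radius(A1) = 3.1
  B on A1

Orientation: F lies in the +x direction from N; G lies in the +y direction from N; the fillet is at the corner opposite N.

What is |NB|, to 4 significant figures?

43.71

N is at the origin; N and F share the same y with |NF| = 37.4 and F on the +x side, so F = (37.40, 0.000). N and G share the same x with |NG| = 27.1 and G on the +y side, so G = (0.000, 27.10). The virtual corner opposite N is at (37.40, 27.10). The tangent condition forces QL to be normal to FL and the tangent condition forces QB to be normal to BG, with radius 3.1, so the center Q sits 3.1 in from both sides at Q = (34.30, 24.00). That places the tangent points at L = (37.40, 24.00) on FL and B = (34.30, 27.10) on BG. Then |NB| = |B − N| = 43.71.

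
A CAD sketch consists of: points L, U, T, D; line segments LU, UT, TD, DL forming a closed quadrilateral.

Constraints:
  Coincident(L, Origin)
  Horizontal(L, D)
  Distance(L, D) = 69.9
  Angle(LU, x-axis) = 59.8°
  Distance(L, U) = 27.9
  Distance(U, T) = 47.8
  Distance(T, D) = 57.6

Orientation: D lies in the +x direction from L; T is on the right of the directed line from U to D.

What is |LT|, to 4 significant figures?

29.27

Checks: |UT| = 47.80 ✓; |TD| = 57.60 ✓.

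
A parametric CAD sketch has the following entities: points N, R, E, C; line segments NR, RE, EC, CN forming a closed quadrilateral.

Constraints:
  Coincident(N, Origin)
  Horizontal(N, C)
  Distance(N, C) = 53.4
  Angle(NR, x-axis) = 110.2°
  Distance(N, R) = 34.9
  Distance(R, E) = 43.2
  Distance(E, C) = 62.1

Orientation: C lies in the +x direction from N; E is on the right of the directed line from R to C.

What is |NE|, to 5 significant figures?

12.904

Checks: |RE| = 43.20 ✓; |EC| = 62.10 ✓.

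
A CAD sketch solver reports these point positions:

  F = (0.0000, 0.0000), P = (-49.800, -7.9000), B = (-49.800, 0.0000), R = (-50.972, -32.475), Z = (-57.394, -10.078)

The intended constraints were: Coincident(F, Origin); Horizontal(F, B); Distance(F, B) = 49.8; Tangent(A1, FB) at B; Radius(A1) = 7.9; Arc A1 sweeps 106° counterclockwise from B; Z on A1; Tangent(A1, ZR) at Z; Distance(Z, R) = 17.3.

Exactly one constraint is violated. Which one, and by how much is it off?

Distance(Z, R) = 17.3 — off by 6.00.

F = (0.00, 0.00) ✓; F.y = 0.00, B.y = 0.00 ✓; |FB| = 49.80 ✓; ∠(PB, BF) = 90.00° ✓; |PB| = 7.900 ✓; bearing(P→Z) − bearing(P→B) = 106.0° ✓; |PZ| = 7.900 ✓; ∠(PZ, ZR) = 90.00° ✓; |ZR| = 23.30 ✗.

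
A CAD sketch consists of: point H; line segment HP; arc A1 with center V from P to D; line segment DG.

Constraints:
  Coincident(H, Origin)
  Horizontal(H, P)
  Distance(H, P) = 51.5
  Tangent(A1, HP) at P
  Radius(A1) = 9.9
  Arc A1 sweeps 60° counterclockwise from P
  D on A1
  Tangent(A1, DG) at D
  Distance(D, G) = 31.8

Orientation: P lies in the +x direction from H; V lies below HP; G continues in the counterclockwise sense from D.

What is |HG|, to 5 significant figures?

42.261

On A1, P sits at bearing 90° from V; a 60° counterclockwise sweep puts D at bearing 150°, so D = V + 9.9·(cos 150°, sin 150°) = (42.926, -4.9500). Tangency of A1 to DG means the radius VD is perpendicular to DG, so DG runs along (−sin 150°, cos 150°); with |DG| = 31.8, G = (27.026, -32.490). Then |HG| = |G − H| = 42.261.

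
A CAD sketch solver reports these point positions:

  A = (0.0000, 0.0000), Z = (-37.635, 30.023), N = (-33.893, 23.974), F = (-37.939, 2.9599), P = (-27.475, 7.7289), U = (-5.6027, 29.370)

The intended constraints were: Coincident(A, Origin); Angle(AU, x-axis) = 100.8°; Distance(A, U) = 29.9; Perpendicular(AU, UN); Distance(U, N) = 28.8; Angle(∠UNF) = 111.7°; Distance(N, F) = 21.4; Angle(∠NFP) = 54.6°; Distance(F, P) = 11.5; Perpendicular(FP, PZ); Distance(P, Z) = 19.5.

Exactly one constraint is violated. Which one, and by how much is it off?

Distance(P, Z) = 19.5 — off by 5.00.

A = (0.00, 0.00) ✓; AU at 100.8° ✓; |AU| = 29.90 ✓; ∠(AU, UN) = 90.00° ✓; |UN| = 28.80 ✓; ∠UNF = 111.7° ✓; |NF| = 21.40 ✓; ∠NFP = 54.60° ✓; |FP| = 11.50 ✓; ∠(FP, PZ) = 90.00° ✓; |PZ| = 24.50 ✗.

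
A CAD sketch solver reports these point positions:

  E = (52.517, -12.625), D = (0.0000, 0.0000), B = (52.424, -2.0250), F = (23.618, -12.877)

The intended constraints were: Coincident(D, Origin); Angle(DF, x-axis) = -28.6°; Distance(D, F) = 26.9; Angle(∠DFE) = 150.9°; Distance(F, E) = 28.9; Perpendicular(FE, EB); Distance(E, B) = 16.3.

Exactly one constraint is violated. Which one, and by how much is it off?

Distance(E, B) = 16.3 — off by 5.70.

D = (0.00, 0.00) ✓; DF at -28.60° ✓; |DF| = 26.90 ✓; ∠DFE = 150.9° ✓; |FE| = 28.90 ✓; ∠(FE, EB) = 90.00° ✓; |EB| = 10.60 ✗.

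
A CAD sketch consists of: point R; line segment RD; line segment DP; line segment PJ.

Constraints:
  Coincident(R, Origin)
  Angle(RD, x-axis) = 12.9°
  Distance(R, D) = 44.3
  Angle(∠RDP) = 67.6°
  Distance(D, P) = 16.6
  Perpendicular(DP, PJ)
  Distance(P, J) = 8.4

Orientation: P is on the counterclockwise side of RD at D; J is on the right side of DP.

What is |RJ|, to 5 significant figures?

49.358

R is at the origin; RD runs at 12.9° with length 44.3, so D = 44.3·(cos 12.9°, sin 12.9°) = (43.182, 9.8900). ∠RDP = 67.6°, so DP runs at 12.9° + (180° − 67.6°) = 125.30° from the x-axis; with |DP| = 16.6, P = D + 16.6·(cos 125.30°, sin 125.30°) = (33.589, 23.438). The perpendicularity gives PJ at right angles to DP; with |PJ| = 8.4 on the right of DP, J = P + 8.4·(0.81614, 0.57786) = (40.445, 28.292). Then |RJ| = |J − R| = 49.358.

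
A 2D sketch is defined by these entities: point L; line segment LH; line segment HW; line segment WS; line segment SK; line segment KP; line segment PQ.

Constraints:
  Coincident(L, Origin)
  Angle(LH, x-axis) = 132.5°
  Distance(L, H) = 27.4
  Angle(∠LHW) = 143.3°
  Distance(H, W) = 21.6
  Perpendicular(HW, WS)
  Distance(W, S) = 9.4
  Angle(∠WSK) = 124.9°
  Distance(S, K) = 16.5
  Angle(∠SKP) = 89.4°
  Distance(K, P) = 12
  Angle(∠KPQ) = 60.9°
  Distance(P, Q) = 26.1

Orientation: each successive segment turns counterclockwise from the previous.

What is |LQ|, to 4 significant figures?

50.23

L is at the origin; LH runs at 132.5° with length 27.4, so H = (-18.51, 20.20). ∠LHW = 143.3° gives HW at 169.2° from the x-axis; with |HW| = 21.6, W = (-39.73, 24.25). HW ⟂ WS, so WS runs at -100.8°; with |WS| = 9.4, S = (-41.49, 15.02). ∠WSK = 124.9° gives SK at -45.70° from the x-axis; with |SK| = 16.5, K = (-29.97, 3.206). ∠SKP = 89.4° gives KP at 44.90° from the x-axis; with |KP| = 12.0, P = (-21.47, 11.68). ∠KPQ = 60.9° gives PQ at 164.0° from the x-axis; with |PQ| = 26.1, Q = (-46.55, 18.87). Then |LQ| = |Q − L| = 50.23.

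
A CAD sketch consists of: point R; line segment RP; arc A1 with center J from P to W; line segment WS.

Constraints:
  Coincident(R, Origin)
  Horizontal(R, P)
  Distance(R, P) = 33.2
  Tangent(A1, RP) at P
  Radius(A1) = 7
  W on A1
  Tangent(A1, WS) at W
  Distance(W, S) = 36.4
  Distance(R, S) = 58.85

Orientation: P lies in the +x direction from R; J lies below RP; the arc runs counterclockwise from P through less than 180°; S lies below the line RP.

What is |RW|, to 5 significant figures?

28.300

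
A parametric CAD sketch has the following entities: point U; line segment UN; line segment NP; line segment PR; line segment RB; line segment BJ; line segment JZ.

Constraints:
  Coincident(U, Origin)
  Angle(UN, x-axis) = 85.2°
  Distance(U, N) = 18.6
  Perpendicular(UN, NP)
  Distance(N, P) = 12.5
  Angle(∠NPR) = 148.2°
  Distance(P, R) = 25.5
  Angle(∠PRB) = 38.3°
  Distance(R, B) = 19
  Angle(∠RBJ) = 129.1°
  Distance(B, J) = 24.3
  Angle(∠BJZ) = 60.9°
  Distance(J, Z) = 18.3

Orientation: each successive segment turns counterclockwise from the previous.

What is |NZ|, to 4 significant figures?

16.83

U is at the origin; UN runs at 85.2° with length 18.6, so N = (1.556, 18.53). The perpendicularity gives NP at right angles to UN, so NP runs at 175.2°; with |NP| = 12.5, P = (-10.90, 19.58). ∠NPR = 148.2° gives PR at -153.0° from the x-axis; with |PR| = 25.5, R = (-33.62, 8.004). ∠PRB = 38.3° gives RB at -11.30° from the x-axis; with |RB| = 19.0, B = (-14.99, 4.281). ∠RBJ = 129.1° gives BJ at 39.60° from the x-axis; with |BJ| = 24.3, J = (3.735, 19.77). ∠BJZ = 60.9° gives JZ at 158.7° from the x-axis; with |JZ| = 18.3, Z = (-13.32, 26.42). Then |NZ| = |Z − N| = 16.83.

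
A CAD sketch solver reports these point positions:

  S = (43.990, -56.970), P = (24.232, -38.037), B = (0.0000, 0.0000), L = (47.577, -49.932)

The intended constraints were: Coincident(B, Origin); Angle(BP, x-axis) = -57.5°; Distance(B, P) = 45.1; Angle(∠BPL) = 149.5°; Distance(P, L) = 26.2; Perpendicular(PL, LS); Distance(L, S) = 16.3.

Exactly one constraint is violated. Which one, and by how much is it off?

Distance(L, S) = 16.3 — off by 8.40.

B = (0.00, 0.00) ✓; BP at -57.50° ✓; |BP| = 45.10 ✓; ∠BPL = 149.5° ✓; |PL| = 26.20 ✓; ∠(PL, LS) = 90.01° ✓; |LS| = 7.899 ✗.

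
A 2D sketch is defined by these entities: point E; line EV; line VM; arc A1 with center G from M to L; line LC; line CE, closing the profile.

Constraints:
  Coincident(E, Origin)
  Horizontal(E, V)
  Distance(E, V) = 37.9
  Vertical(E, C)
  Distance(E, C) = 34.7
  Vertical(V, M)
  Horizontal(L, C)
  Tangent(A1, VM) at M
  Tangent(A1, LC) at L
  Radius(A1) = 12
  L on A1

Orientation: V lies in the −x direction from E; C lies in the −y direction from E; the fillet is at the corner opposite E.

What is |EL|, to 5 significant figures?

43.300

The virtual corner opposite E is at (-37.900, -34.700). A1 meets VM tangentially, so GM is at right angles to VM and tangency of A1 to LC means the radius GL is perpendicular to LC, with radius 12.0, so the center G sits 12.0 in from both sides at G = (-25.900, -22.700). That places the tangent points at M = (-37.900, -22.700) on VM and L = (-25.900, -34.700) on LC. Then |EL| = |L − E| = 43.300.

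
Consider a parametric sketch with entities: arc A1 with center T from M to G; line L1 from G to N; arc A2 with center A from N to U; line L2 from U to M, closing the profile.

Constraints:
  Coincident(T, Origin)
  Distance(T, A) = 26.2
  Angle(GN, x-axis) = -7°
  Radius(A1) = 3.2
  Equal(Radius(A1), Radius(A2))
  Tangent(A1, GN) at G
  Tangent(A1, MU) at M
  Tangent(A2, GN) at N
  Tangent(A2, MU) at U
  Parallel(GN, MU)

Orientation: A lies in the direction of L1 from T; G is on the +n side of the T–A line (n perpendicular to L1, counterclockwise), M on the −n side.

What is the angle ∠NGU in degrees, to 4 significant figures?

13.73°

Tangency of A1 to both parallel lines with radius 3.2 puts G and M at T ± 3.2·n: G = (0.3900, 3.176), M = (-0.3900, -3.176). Equal radii place N and U the same way about A: N = A + 3.2·n = (26.39, -0.01683), U = A − 3.2·n = (25.61, -6.369). Then cos ∠NGU = GN·GU / (|GN||GU|), giving 13.73°.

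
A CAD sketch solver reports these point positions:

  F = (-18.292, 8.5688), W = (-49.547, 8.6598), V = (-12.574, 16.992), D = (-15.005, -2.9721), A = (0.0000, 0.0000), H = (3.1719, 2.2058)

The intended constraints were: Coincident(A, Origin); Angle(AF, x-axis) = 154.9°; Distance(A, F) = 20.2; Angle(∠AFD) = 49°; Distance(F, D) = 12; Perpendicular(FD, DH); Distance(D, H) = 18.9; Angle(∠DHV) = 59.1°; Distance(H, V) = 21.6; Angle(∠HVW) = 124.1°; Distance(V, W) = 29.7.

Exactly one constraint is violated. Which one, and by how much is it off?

Distance(V, W) = 29.7 — off by 8.20.

A = (0.00, 0.00) ✓; AF at 154.9° ✓; |AF| = 20.20 ✓; ∠AFD = 49.00° ✓; |FD| = 12.00 ✓; ∠(FD, DH) = 90.00° ✓; |DH| = 18.90 ✓; ∠DHV = 59.10° ✓; |HV| = 21.60 ✓; ∠HVW = 124.1° ✓; |VW| = 37.90 ✗.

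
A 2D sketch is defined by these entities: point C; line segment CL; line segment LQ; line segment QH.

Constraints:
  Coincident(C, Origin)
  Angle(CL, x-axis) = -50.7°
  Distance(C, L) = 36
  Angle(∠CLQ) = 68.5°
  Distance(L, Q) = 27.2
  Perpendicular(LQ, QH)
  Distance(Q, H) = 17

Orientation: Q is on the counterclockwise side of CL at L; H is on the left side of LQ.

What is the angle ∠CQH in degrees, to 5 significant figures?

22.692°

∠CLQ = 68.5°, so LQ runs at -50.7° + (180° − 68.5°) = 60.800° from the x-axis; with |LQ| = 27.2, Q = L + 27.2·(cos 60.800°, sin 60.800°) = (36.071, -4.1148). LQ is perpendicular to QH; with |QH| = 17.0 on the left of LQ, H = Q + 17.0·(-0.87292, 0.48786) = (21.232, 4.1788). Then cos ∠CQH = QC·QH / (|QC||QH|), giving 22.692°.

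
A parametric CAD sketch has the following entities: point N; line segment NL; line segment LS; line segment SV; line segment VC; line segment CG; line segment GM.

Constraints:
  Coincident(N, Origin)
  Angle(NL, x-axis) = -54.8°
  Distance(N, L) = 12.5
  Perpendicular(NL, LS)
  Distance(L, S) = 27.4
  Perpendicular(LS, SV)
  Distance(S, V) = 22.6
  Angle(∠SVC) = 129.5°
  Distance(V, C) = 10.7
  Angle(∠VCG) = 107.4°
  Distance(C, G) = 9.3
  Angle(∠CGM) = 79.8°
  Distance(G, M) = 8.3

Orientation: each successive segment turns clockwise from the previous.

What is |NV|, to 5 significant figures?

29.202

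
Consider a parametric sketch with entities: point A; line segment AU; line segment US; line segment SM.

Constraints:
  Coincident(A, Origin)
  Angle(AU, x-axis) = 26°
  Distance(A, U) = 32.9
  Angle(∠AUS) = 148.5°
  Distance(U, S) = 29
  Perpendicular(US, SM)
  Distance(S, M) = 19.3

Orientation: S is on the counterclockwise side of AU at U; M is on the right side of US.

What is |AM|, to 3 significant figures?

67.7

A is at the origin; AU runs at 26.0° with length 32.9, so U = 32.9·(cos 26.0°, sin 26.0°) = (29.6, 14.4). ∠AUS = 148.5°, so US runs at 26.0° + (180° − 148.5°) = 57.5° from the x-axis; with |US| = 29.0, S = U + 29.0·(cos 57.5°, sin 57.5°) = (45.2, 38.9). The perpendicularity gives SM at right angles to US; with |SM| = 19.3 on the right of US, M = S + 19.3·(0.843, -0.537) = (61.4, 28.5). Then |AM| = |M − A| = 67.7.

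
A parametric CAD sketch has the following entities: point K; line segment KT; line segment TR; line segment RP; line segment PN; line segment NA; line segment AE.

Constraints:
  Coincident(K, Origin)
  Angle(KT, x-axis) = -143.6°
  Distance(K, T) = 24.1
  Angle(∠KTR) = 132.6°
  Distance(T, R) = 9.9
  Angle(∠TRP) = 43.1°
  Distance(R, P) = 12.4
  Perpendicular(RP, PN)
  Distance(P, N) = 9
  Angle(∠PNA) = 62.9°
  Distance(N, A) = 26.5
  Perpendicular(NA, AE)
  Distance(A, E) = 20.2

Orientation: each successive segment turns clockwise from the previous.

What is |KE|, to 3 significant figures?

42.2

K is at the origin; KT runs at -143.6° with length 24.1, so T = (-19.4, -14.3). ∠KTR = 132.6° gives TR at 169° from the x-axis; with |TR| = 9.9, R = (-29.1, -12.4). ∠TRP = 43.1° gives RP at 32.1° from the x-axis; with |RP| = 12.4, P = (-18.6, -5.82). RP is perpendicular to PN, so PN runs at -57.9°; with |PN| = 9.0, N = (-13.8, -13.4). ∠PNA = 62.9° gives NA at -175° from the x-axis; with |NA| = 26.5, A = (-40.2, -15.8). NA ⟂ AE, so AE runs at 95.0°; with |AE| = 20.2, E = (-42.0, 4.37). Then |KE| = |E − K| = 42.2.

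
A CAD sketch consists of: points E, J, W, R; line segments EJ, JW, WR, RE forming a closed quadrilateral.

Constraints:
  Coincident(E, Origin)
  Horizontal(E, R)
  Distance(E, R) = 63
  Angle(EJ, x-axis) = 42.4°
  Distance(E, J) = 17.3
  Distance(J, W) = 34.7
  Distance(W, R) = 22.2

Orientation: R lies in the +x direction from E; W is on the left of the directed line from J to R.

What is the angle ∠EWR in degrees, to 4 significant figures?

116.9°

E is at the origin; E and R share the same y with |ER| = 63.0 and R in +x, so R = (63.0, 0). EJ runs at 42.4° with |EJ| = 17.3, so J = (12.78, 11.67). W is determined by |JW| = 34.7 and |WR| = 22.2 together: it lies at the intersection of circle(J, 34.7) and circle(R, 22.2). With |JR| = 51.56, the foot of the radical line on JR is 32.68 from J and the perpendicular offset is √(34.7² − 32.68²) = 11.67. Taking the left-of-JR solution: W = (47.25, 15.64).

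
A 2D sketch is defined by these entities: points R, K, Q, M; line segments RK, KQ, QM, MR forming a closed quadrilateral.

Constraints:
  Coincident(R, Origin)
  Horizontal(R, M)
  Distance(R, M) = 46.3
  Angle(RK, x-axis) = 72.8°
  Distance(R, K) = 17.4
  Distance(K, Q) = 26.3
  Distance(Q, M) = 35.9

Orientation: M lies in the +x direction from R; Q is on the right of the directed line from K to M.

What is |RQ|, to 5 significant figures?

14.553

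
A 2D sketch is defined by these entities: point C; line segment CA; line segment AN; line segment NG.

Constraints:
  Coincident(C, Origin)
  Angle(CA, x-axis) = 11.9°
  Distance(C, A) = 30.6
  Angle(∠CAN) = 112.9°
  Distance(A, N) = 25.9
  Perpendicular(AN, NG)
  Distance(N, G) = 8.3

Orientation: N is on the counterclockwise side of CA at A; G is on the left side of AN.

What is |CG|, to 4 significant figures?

42.72

∠CAN = 112.9°, so AN runs at 11.9° + (180° − 112.9°) = 79.00° from the x-axis; with |AN| = 25.9, N = A + 25.9·(cos 79.00°, sin 79.00°) = (34.88, 31.73). The perpendicularity gives NG at right angles to AN; with |NG| = 8.3 on the left of AN, G = N + 8.3·(-0.9816, 0.1908) = (26.74, 33.32). Then |CG| = |G − C| = 42.72.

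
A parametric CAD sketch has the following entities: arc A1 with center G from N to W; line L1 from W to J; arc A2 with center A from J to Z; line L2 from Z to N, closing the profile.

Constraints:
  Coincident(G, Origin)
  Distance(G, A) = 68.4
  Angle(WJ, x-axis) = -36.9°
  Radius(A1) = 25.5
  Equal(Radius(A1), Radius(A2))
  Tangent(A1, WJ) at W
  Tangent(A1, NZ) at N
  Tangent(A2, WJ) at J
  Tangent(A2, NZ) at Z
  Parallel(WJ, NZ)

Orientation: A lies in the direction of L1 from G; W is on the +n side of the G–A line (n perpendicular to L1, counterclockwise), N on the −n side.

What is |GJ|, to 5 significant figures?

72.999

The slot axis is L1's direction at -36.9°, so u = (cos -36.9°, sin -36.9°) = (0.79968, -0.60042) and n = (−sin -36.9°, cos -36.9°) = (0.60042, 0.79968). G is at the origin and A lies 68.4 along u from G, so A = 68.4·u = (54.698, -41.069). Tangency of A1 to both parallel lines with radius 25.5 puts W and N at G ± 25.5·n: W = (15.311, 20.392), N = (-15.311, -20.392). Equal radii place J and Z the same way about A: J = A + 25.5·n = (70.009, -20.677), Z = A − 25.5·n = (39.388, -61.461). Then |GJ| = |J − G| = 72.999.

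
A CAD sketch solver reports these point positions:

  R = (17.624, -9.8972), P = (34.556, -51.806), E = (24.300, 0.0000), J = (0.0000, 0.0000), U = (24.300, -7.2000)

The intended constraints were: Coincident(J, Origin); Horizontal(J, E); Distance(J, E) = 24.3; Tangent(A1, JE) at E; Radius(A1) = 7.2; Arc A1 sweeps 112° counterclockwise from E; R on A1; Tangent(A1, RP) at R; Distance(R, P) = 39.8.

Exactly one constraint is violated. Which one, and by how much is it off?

Distance(R, P) = 39.8 — off by 5.40.

J = (0.00, 0.00) ✓; J.y = 0.00, E.y = 0.00 ✓; |JE| = 24.30 ✓; ∠(UE, EJ) = 90.00° ✓; |UE| = 7.200 ✓; bearing(U→R) − bearing(U→E) = 112.0° ✓; |UR| = 7.200 ✓; ∠(UR, RP) = 90.00° ✓; |RP| = 45.20 ✗.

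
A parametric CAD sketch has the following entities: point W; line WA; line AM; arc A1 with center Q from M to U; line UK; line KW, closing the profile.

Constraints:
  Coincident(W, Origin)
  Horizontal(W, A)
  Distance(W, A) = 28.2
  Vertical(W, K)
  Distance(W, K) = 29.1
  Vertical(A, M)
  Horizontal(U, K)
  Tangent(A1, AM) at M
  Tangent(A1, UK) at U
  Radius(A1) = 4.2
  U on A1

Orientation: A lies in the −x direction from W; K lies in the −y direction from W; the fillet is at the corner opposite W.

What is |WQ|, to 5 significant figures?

34.583

W is at the origin; W and A share the same y with |WA| = 28.2 and A on the −x side, so A = (-28.200, 0.0000). WK is vertical with |WK| = 29.1 and K on the −y side, so K = (0.0000, -29.100). The virtual corner opposite W is at (-28.200, -29.100). The tangent condition forces QM to be normal to AM and the tangent condition forces QU to be normal to UK, with radius 4.2, so the center Q sits 4.2 in from both sides at Q = (-24.000, -24.900). Then |WQ| = |Q − W| = 34.583.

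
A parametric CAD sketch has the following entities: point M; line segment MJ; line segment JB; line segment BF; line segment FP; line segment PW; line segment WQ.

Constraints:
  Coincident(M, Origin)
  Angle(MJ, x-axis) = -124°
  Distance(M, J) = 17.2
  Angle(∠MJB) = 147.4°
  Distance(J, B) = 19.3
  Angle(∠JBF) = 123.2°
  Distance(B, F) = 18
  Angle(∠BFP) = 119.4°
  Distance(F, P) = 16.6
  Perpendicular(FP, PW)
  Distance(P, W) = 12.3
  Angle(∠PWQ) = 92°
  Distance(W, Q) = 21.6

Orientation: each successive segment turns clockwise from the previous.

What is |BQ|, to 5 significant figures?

4.6610

M is at the origin; MJ runs at -124.0° with length 17.2, so J = (-9.6181, -14.259). ∠MJB = 147.4° gives JB at -156.60° from the x-axis; with |JB| = 19.3, B = (-27.331, -21.924). ∠JBF = 123.2° gives BF at 146.60° from the x-axis; with |BF| = 18.0, F = (-42.358, -12.016). ∠BFP = 119.4° gives FP at 86.000° from the x-axis; with |FP| = 16.6, P = (-41.200, 4.5438). FP is perpendicular to PW, so PW runs at -4.0000°; with |PW| = 12.3, W = (-28.930, 3.6858). ∠PWQ = 92.0° gives WQ at -92.000° from the x-axis; with |WQ| = 21.6, Q = (-29.684, -17.901). Then |BQ| = |Q − B| = 4.6610.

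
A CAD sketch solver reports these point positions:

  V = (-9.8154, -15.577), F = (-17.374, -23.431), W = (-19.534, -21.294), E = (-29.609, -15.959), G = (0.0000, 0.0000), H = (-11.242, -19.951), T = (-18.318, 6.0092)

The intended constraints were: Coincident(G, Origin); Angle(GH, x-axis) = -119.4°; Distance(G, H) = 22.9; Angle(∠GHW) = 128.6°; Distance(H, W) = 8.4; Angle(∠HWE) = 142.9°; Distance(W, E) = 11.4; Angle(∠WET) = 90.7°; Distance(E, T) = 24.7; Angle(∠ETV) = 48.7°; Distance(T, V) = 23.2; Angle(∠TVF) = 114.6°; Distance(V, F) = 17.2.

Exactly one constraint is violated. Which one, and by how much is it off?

Distance(V, F) = 17.2 — off by 6.30.

G = (0.00, 0.00) ✓; GH at -119.4° ✓; |GH| = 22.90 ✓; ∠GHW = 128.6° ✓; |HW| = 8.400 ✓; ∠HWE = 142.9° ✓; |WE| = 11.40 ✓; ∠WET = 90.70° ✓; |ET| = 24.70 ✓; ∠ETV = 48.70° ✓; |TV| = 23.20 ✓; ∠TVF = 114.6° ✓; |VF| = 10.90 ✗.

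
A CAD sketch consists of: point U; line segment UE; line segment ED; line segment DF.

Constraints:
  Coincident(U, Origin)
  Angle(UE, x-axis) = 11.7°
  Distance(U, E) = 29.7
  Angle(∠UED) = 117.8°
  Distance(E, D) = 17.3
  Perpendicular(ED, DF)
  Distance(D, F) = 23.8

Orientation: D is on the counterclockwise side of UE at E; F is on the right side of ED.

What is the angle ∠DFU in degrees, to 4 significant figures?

31.89°

U is at the origin; UE runs at 11.7° with length 29.7, so E = 29.7·(cos 11.7°, sin 11.7°) = (29.08, 6.023). ∠UED = 117.8°, so ED runs at 11.7° + (180° − 117.8°) = 73.90° from the x-axis; with |ED| = 17.3, D = E + 17.3·(cos 73.90°, sin 73.90°) = (33.88, 22.64). ED is perpendicular to DF; with |DF| = 23.8 on the right of ED, F = D + 23.8·(0.9608, -0.2773) = (56.75, 16.04). Then cos ∠DFU = FD·FU / (|FD||FU|), giving 31.89°.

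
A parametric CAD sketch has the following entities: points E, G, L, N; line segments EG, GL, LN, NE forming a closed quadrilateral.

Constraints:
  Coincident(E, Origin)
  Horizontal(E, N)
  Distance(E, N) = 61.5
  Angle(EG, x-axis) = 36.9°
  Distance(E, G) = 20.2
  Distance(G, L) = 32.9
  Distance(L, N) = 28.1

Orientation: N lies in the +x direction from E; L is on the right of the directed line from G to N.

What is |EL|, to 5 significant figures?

39.216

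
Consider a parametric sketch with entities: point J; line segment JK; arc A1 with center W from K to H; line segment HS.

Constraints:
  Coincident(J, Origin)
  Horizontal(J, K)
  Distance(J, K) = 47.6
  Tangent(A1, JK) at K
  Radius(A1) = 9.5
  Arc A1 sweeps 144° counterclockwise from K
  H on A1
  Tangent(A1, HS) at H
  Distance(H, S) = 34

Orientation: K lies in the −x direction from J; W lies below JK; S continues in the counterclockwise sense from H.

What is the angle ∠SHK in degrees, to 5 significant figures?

108.00°

J is at the origin; JK is horizontal with |JK| = 47.6 and K on the −x side, so K = (-47.600, 0.0000). Since A1 is tangent to JK there, WK ⟂ JK, so W = K + (0, -9.5) = (-47.600, -9.5000). On A1, K sits at bearing 90° from W; a 144° counterclockwise sweep puts H at bearing 234°, so H = W + 9.5·(cos 234°, sin 234°) = (-53.184, -17.186). The tangent condition forces WH to be normal to HS, so HS runs along (−sin 234°, cos 234°); with |HS| = 34.0, S = (-25.677, -37.170). Then cos ∠SHK = HS·HK / (|HS||HK|), giving 108.00°.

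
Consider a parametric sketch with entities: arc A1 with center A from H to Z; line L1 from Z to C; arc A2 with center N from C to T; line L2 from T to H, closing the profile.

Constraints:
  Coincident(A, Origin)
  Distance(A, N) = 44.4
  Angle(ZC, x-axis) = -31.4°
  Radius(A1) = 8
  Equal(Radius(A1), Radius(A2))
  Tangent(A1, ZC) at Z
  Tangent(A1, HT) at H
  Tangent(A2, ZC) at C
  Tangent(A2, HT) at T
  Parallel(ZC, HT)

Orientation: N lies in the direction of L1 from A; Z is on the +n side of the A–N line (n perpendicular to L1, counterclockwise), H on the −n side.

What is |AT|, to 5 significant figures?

45.115

The slot axis is L1's direction at -31.4°, so u = (cos -31.4°, sin -31.4°) = (0.85355, -0.52101) and n = (−sin -31.4°, cos -31.4°) = (0.52101, 0.85355). A is at the origin and N lies 44.4 along u from A, so N = 44.4·u = (37.898, -23.133). Tangency of A1 to both parallel lines with radius 8.0 puts Z and H at A ± 8.0·n: Z = (4.1681, 6.8284), H = (-4.1681, -6.8284). Equal radii place C and T the same way about N: C = N + 8.0·n = (42.066, -16.304), T = N − 8.0·n = (33.730, -29.961). Then |AT| = |T − A| = 45.115.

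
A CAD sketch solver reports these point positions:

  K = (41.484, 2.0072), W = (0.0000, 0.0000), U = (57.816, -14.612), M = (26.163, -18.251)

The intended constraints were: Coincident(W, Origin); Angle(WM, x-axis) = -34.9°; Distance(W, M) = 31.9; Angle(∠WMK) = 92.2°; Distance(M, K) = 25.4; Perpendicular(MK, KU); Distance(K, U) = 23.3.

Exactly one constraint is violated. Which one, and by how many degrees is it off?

Perpendicular(MK, KU) — off by 8.40°.

W = (0.00, 0.00) ✓; WM at -34.90° ✓; |WM| = 31.90 ✓; ∠WMK = 92.20° ✓; |MK| = 25.40 ✓; ∠(MK, KU) = 98.40° ✗; |KU| = 23.30 ✓.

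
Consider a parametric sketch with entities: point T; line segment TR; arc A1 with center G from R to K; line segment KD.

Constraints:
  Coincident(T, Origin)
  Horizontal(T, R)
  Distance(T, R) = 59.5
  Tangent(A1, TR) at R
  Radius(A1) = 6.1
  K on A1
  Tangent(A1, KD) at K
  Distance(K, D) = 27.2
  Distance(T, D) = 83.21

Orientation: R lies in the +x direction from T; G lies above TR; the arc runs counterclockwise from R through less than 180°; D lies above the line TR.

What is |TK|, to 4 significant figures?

64.74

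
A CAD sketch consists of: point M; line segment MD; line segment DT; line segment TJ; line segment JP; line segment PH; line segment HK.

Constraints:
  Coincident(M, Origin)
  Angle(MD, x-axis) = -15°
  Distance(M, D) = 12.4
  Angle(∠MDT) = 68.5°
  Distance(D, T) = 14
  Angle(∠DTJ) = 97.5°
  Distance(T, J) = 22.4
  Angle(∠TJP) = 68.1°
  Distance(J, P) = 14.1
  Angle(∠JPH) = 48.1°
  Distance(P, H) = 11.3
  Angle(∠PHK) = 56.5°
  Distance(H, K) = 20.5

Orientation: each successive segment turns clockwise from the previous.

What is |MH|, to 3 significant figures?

8.17

∠TJP = 68.1° gives JP at 39.1° from the x-axis; with |JP| = 14.1, P = (-5.00, 5.29). ∠JPH = 48.1° gives PH at -92.8° from the x-axis; with |PH| = 11.3, H = (-5.55, -6.00). Then |MH| = |H − M| = 8.17.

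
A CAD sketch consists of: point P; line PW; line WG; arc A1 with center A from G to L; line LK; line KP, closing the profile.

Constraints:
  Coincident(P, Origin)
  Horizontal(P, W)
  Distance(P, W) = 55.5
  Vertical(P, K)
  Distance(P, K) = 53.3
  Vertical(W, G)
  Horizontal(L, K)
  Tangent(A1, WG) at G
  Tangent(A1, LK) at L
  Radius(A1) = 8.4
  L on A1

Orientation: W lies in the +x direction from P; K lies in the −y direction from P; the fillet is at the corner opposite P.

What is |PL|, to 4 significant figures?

71.13

P is at the origin; PW is horizontal with |PW| = 55.5 and W on the +x side, so W = (55.50, 0.000). PK is vertical with |PK| = 53.3 and K on the −y side, so K = (0.000, -53.30). The virtual corner opposite P is at (55.50, -53.30). The tangent condition forces AG to be normal to WG and the tangent condition forces AL to be normal to LK, with radius 8.4, so the center A sits 8.4 in from both sides at A = (47.10, -44.90). That places the tangent points at G = (55.50, -44.90) on WG and L = (47.10, -53.30) on LK. Then |PL| = |L − P| = 71.13.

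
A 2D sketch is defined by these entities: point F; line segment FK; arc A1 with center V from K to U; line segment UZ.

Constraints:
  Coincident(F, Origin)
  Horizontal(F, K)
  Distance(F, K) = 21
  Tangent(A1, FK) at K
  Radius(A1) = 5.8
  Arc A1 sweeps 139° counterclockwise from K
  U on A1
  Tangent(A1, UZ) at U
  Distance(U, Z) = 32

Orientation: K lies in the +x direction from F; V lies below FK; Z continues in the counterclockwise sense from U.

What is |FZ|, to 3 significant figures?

51.8

F is at the origin; F and K share the same y with |FK| = 21.0 and K on the +x side, so K = (21.0, 0.00). Since A1 is tangent to FK there, VK ⟂ FK, so V = K + (0, -5.8) = (21.0, -5.80). On A1, K sits at bearing 90° from V; a 139° counterclockwise sweep puts U at bearing 229°, so U = V + 5.8·(cos 229°, sin 229°) = (17.2, -10.2). A1 meets UZ tangentially, so VU is at right angles to UZ, so UZ runs along (−sin 229°, cos 229°); with |UZ| = 32.0, Z = (41.3, -31.2). Then |FZ| = |Z − F| = 51.8.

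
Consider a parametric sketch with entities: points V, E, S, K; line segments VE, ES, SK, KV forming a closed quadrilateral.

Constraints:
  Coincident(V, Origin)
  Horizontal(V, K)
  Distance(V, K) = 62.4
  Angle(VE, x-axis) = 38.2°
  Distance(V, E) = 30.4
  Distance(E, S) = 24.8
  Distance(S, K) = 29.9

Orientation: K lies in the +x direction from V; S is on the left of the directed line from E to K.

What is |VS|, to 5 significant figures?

54.256

V is at the origin; V and K share the same y with |VK| = 62.4 and K in +x, so K = (62.4, 0). VE runs at 38.2° with |VE| = 30.4, so E = (23.890, 18.800). S is determined by |ES| = 24.8 and |SK| = 29.9 together: it lies at the intersection of circle(E, 24.8) and circle(K, 29.9). With |EK| = 42.854, the foot of the radical line on EK is 18.172 from E and the perpendicular offset is √(24.8² − 18.172²) = 16.877. Taking the left-of-EK solution: S = (47.624, 25.994).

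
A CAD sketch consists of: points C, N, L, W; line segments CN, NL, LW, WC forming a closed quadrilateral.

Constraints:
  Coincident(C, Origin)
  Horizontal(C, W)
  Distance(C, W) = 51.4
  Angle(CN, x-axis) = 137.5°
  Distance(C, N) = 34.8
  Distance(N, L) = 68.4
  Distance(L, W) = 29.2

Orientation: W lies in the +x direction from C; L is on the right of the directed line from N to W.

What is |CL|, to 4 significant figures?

33.86

C is at the origin; C and W share the same y with |CW| = 51.4 and W in +x, so W = (51.4, 0). CN runs at 137.5° with |CN| = 34.8, so N = (-25.66, 23.51). L is determined by |NL| = 68.4 and |LW| = 29.2 together: it lies at the intersection of circle(N, 68.4) and circle(W, 29.2). With |NW| = 80.56, the foot of the radical line on NW is 64.03 from N and the perpendicular offset is √(68.4² − 64.03²) = 24.07. Taking the right-of-NW solution: L = (28.56, -18.19).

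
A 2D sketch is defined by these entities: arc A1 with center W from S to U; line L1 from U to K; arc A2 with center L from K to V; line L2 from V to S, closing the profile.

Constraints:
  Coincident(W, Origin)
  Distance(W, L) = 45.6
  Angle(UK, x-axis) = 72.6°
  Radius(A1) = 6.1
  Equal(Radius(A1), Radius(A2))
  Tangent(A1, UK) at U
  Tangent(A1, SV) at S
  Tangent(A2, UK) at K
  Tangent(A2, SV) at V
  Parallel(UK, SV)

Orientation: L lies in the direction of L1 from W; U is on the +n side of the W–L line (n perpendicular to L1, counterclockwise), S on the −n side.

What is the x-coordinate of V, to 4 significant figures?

19.46

Tangency of A1 to both parallel lines with radius 6.1 puts U and S at W ± 6.1·n: U = (-5.821, 1.824), S = (5.821, -1.824). Equal radii place K and V the same way about L: K = L + 6.1·n = (7.815, 45.34), V = L − 6.1·n = (19.46, 41.69). So V.x = 19.46.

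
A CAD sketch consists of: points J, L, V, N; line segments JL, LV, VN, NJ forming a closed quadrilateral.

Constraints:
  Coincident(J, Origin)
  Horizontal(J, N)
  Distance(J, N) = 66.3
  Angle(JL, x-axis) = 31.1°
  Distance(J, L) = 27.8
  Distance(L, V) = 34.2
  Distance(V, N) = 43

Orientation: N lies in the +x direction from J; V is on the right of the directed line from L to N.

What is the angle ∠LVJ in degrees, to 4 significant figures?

47.98°

J is at the origin; JN is horizontal with |JN| = 66.3 and N in +x, so N = (66.3, 0). JL runs at 31.1° with |JL| = 27.8, so L = (23.80, 14.36). V is determined by |LV| = 34.2 and |VN| = 43.0 together: it lies at the intersection of circle(L, 34.2) and circle(N, 43.0). With |LN| = 44.86, the foot of the radical line on LN is 14.86 from L and the perpendicular offset is √(34.2² − 14.86²) = 30.81. Taking the right-of-LN solution: V = (28.02, -19.58).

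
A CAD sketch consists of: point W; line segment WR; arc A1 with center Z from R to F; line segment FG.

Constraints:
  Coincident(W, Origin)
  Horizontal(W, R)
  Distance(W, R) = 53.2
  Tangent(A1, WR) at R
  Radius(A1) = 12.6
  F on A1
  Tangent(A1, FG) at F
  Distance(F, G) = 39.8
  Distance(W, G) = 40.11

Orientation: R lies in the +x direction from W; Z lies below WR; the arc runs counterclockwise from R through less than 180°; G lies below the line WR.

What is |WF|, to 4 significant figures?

43.65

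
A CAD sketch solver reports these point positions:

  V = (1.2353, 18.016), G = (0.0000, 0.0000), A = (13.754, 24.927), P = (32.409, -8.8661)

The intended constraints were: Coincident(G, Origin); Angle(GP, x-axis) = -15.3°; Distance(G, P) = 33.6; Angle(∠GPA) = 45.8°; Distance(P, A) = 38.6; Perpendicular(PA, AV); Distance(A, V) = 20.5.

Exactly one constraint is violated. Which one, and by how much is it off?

Distance(A, V) = 20.5 — off by 6.20.

G = (0.00, 0.00) ✓; GP at -15.30° ✓; |GP| = 33.60 ✓; ∠GPA = 45.80° ✓; |PA| = 38.60 ✓; ∠(PA, AV) = 90.00° ✓; |AV| = 14.30 ✗.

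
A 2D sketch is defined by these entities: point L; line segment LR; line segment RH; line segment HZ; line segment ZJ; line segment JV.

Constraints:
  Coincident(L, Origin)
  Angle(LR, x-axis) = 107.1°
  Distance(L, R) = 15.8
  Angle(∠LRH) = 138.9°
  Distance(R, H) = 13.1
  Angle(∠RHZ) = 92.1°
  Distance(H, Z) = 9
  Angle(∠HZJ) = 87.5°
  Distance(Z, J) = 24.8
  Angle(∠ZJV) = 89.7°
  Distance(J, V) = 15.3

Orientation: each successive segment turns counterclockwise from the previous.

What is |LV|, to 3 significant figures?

16.9

L is at the origin; LR runs at 107.1° with length 15.8, so R = (-4.65, 15.1). ∠LRH = 138.9° gives RH at 148° from the x-axis; with |RH| = 13.1, H = (-15.8, 22.0). ∠RHZ = 92.1° gives HZ at -124° from the x-axis; with |HZ| = 9.0, Z = (-20.8, 14.5). ∠HZJ = 87.5° gives ZJ at -31.4° from the x-axis; with |ZJ| = 24.8, J = (0.369, 1.61). ∠ZJV = 89.7° gives JV at 58.9° from the x-axis; with |JV| = 15.3, V = (8.27, 14.7). Then |LV| = |V − L| = 16.9.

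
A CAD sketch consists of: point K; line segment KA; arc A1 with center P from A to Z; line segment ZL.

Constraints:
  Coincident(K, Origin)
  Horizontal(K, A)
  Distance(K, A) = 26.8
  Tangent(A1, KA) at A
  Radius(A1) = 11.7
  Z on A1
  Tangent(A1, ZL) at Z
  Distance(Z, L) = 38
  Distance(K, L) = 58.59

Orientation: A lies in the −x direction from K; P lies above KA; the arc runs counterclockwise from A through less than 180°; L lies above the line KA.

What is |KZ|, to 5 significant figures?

22.079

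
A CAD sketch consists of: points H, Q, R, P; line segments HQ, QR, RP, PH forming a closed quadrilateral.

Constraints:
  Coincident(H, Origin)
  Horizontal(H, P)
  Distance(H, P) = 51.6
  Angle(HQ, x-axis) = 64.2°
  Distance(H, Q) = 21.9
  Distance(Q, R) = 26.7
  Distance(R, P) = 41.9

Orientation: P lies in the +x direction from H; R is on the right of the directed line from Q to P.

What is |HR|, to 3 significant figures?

12.4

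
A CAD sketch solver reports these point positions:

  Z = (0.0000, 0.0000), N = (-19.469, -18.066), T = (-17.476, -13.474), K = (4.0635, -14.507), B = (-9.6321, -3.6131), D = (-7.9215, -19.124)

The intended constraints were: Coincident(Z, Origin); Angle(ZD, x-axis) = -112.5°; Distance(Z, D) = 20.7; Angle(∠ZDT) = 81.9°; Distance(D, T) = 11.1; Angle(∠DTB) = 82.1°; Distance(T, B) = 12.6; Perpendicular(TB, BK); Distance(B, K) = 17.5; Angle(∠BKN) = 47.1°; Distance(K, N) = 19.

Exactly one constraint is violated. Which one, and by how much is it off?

Distance(K, N) = 19 — off by 4.80.

Z = (0.00, 0.00) ✓; ZD at -112.5° ✓; |ZD| = 20.70 ✓; ∠ZDT = 81.90° ✓; |DT| = 11.10 ✓; ∠DTB = 82.10° ✓; |TB| = 12.60 ✓; ∠(TB, BK) = 90.00° ✓; |BK| = 17.50 ✓; ∠BKN = 47.10° ✓; |KN| = 23.80 ✗.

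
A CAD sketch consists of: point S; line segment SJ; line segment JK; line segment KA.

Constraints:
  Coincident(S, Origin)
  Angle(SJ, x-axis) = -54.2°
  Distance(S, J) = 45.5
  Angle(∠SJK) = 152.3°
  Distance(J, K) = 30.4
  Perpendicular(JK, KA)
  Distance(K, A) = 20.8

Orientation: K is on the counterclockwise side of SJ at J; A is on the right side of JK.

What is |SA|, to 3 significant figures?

82.2

∠SJK = 152.3°, so JK runs at -54.2° + (180° − 152.3°) = -26.5° from the x-axis; with |JK| = 30.4, K = J + 30.4·(cos -26.5°, sin -26.5°) = (53.8, -50.5). JK is perpendicular to KA; with |KA| = 20.8 on the right of JK, A = K + 20.8·(-0.446, -0.895) = (44.5, -69.1). Then |SA| = |A − S| = 82.2.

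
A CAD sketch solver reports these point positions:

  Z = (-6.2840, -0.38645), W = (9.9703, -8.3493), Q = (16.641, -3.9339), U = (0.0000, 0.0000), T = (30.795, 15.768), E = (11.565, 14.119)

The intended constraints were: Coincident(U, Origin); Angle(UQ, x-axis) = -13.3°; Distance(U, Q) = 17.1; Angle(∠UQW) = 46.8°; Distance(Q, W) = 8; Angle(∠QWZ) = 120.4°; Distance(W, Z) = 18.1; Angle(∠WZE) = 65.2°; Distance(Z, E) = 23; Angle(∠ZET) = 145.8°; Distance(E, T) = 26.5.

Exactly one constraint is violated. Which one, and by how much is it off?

Distance(E, T) = 26.5 — off by 7.20.

U = (0.00, 0.00) ✓; UQ at -13.30° ✓; |UQ| = 17.10 ✓; ∠UQW = 46.80° ✓; |QW| = 8.000 ✓; ∠QWZ = 120.4° ✓; |WZ| = 18.10 ✓; ∠WZE = 65.20° ✓; |ZE| = 23.00 ✓; ∠ZET = 145.8° ✓; |ET| = 19.30 ✗.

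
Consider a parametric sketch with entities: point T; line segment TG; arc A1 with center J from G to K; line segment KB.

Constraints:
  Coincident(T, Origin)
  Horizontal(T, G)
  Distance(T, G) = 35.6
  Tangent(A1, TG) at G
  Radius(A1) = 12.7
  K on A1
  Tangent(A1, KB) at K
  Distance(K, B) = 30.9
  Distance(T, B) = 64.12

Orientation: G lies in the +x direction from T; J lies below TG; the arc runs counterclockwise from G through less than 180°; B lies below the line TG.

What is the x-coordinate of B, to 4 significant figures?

46.31

T is at the origin; T and G share the same y with |TG| = 35.6 and G on the +x side, so G = (35.60, 0.000). Tangency of A1 to TG means the radius JG is perpendicular to TG, so J = G + (0, -12.7) = (35.60, -12.70). Since JK ⟂ KB (tangency), |JB| = √(12.7² + 30.9²) = 33.41 regardless of where K sits on A1. So B lies on both circle(T, 64.12) and circle(J, 33.41); the below-TG intersection is B = (46.31, -44.34). K is the foot of the tangent from B: K = (26.02, -21.04).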